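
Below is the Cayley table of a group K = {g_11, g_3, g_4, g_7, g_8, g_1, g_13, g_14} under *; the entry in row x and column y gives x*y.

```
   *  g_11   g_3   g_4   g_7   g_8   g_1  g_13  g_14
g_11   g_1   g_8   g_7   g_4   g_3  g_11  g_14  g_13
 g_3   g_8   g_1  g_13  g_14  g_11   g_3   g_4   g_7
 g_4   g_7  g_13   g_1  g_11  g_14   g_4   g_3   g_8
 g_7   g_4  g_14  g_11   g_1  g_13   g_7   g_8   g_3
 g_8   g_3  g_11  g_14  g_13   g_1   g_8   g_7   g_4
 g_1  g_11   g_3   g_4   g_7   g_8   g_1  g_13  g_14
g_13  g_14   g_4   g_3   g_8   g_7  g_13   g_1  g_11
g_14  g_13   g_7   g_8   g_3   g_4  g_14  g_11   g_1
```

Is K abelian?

Check whether the table is symmetric across its main diagonal.
Every entry (row x, col y) equals the entry (row y, col x), so K is abelian.

Yes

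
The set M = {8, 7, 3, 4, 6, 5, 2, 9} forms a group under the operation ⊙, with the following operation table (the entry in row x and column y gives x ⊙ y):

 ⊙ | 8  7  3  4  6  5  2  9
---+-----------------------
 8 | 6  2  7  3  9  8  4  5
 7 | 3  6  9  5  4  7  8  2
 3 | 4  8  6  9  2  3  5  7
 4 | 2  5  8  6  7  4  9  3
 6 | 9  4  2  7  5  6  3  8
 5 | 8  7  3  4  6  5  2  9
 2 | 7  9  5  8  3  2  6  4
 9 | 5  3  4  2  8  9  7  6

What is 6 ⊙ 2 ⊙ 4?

6 ⊙ 2 = 3
3 ⊙ 4 = 9

9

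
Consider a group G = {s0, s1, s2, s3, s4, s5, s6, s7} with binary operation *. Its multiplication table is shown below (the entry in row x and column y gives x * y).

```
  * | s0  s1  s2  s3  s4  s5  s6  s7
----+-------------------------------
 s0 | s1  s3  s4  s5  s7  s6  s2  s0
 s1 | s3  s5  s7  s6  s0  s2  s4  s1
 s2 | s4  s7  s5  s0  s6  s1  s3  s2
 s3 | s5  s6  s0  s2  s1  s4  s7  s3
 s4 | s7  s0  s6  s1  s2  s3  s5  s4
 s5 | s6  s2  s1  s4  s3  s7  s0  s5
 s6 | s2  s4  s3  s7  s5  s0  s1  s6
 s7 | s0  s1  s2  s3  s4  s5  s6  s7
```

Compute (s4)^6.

s4^1 = s4
s4^2 = s4 * s4 = s2
s4^3 = s2 * s4 = s6
s4^4 = s6 * s4 = s5
s4^5 = s5 * s4 = s3
s4^6 = s3 * s4 = s1

s1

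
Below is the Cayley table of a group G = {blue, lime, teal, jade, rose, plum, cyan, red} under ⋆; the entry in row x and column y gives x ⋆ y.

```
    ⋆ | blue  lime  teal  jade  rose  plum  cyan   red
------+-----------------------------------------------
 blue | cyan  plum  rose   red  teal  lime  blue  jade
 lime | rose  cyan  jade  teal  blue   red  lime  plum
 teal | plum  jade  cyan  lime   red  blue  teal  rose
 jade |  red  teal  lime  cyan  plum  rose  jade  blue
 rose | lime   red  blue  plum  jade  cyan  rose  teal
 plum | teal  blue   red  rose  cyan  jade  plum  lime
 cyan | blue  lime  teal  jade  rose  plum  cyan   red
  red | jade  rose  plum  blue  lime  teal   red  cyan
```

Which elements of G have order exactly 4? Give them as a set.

Identity is cyan. Compute the order of each non-identity element by repeated multiplication:
  blue: blue → cyan  (order 2)
  lime: lime → cyan  (order 2)
  teal: teal → cyan  (order 2)
  jade: jade → cyan  (order 2)
  rose: rose → jade → plum → cyan  (order 4)
  plum: plum → jade → rose → cyan  (order 4)
  red: red → cyan  (order 2)
Elements of order 4: {plum, rose}.
(Structurally, G here is isomorphic to the dihedral group D_4.)

{plum, rose}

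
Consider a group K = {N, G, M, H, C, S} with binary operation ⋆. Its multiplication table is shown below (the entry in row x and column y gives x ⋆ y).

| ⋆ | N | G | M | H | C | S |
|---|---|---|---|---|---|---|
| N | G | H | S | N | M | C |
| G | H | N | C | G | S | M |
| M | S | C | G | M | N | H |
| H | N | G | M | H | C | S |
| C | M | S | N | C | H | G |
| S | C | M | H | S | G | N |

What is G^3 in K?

H

G^1 = G
G^2 = G ⋆ G = N
G^3 = N ⋆ G = H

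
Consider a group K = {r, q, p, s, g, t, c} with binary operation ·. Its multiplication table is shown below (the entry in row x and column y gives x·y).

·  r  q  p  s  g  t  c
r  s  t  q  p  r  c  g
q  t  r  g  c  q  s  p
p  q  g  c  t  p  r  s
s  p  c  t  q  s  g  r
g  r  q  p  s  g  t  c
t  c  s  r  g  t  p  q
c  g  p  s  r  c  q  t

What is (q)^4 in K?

s

q^1 = q
q^2 = q·q = r
q^3 = r·q = t
q^4 = t·q = s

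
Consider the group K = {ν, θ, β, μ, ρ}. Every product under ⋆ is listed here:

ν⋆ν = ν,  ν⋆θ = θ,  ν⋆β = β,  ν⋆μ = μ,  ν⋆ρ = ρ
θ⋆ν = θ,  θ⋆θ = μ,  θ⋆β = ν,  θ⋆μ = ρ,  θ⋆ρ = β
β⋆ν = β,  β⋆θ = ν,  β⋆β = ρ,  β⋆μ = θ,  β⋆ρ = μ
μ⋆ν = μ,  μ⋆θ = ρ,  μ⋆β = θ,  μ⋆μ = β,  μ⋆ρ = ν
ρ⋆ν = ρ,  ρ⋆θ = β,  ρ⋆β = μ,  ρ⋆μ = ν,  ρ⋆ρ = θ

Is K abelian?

Yes

Check whether the table is symmetric across its main diagonal.
Every entry (row x, col y) equals the entry (row y, col x), so K is abelian.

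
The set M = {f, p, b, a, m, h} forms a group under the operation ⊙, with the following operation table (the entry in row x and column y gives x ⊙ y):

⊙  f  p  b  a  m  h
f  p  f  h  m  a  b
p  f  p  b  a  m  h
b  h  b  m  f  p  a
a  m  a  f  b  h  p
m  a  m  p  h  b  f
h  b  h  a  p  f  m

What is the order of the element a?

The identity element is p (its row matches the header).
a^1 = a
a^2 = a ⊙ a = b
a^3 = b ⊙ a = f
a^4 = f ⊙ a = m
a^5 = m ⊙ a = h
a^6 = h ⊙ a = p
The first power of a equal to the identity is a^6, so ord(a) = 6.

6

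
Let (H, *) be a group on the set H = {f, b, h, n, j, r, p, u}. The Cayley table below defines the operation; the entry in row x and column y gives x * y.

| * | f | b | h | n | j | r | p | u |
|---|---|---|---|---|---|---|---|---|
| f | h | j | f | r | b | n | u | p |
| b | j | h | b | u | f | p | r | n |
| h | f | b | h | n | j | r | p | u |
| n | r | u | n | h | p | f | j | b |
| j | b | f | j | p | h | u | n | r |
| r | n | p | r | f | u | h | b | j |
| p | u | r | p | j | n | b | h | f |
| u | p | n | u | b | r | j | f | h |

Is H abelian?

Check whether the table is symmetric across its main diagonal.
Every entry (row x, col y) equals the entry (row y, col x), so H is abelian.

Yes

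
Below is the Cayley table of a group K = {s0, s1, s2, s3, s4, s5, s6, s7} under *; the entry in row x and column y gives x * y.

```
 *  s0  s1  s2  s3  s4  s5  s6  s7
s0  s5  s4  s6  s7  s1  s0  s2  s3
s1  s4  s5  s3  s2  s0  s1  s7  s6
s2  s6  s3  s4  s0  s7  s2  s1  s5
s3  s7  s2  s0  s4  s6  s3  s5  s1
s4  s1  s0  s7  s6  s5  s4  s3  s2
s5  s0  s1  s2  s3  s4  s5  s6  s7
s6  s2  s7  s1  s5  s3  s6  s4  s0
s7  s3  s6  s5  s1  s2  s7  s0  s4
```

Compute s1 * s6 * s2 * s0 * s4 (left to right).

s1

s1 * s6 = s7
s7 * s2 = s5
s5 * s0 = s0
s0 * s4 = s1
(Structurally, K here is isomorphic to Z_2 x Z_4.)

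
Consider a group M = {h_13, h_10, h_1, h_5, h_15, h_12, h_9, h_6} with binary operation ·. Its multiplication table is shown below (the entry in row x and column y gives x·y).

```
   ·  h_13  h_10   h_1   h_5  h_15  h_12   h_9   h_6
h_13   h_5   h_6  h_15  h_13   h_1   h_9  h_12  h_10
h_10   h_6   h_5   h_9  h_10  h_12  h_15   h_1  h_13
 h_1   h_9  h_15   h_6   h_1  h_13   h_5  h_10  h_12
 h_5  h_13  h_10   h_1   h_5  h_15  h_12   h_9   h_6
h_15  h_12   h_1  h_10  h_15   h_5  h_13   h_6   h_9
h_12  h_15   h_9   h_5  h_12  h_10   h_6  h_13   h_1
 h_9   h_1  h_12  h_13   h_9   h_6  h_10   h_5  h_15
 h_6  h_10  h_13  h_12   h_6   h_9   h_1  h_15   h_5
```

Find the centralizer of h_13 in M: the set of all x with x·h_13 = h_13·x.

{h_10, h_13, h_5, h_6}

Compare row h_13 with column h_13 entry by entry.
h_10·h_13 = h_6 = h_13·h_10, so h_10 commutes with h_13.
h_9·h_13 = h_1 but h_13·h_9 = h_12, so h_9 does not.
Collecting the elements that commute with h_13: C(h_13) = {h_10, h_13, h_5, h_6}.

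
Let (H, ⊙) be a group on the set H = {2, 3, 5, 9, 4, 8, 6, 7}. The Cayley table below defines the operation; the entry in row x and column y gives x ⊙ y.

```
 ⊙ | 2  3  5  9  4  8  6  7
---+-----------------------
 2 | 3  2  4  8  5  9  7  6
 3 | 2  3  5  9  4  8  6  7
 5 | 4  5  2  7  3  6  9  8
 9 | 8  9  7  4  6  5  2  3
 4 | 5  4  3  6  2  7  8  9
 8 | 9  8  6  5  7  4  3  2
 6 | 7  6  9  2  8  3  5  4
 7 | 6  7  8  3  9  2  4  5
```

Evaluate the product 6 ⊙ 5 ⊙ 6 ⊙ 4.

5

6 ⊙ 5 = 9
9 ⊙ 6 = 2
2 ⊙ 4 = 5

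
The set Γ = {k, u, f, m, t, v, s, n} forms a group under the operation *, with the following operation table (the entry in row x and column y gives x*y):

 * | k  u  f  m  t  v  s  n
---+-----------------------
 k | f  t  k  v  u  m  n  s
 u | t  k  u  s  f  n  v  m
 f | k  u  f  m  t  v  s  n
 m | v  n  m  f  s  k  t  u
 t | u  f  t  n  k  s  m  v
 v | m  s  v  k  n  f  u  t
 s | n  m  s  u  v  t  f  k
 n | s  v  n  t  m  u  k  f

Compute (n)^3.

n^1 = n
n^2 = n*n = f
n^3 = f*n = n
(Structurally, Γ here is isomorphic to the dihedral group D_4.)

n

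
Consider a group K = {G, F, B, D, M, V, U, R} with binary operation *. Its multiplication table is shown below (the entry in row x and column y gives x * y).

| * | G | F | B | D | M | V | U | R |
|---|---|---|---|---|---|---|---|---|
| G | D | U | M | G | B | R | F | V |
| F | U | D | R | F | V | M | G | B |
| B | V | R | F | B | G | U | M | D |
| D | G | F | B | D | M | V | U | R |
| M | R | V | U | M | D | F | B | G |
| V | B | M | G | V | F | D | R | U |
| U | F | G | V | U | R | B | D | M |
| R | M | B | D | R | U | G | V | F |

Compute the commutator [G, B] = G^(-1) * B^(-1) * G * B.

Identity is D; from the table G^(-1) = G and B^(-1) = R.
G * R = V
V * G = B
B * B = F

F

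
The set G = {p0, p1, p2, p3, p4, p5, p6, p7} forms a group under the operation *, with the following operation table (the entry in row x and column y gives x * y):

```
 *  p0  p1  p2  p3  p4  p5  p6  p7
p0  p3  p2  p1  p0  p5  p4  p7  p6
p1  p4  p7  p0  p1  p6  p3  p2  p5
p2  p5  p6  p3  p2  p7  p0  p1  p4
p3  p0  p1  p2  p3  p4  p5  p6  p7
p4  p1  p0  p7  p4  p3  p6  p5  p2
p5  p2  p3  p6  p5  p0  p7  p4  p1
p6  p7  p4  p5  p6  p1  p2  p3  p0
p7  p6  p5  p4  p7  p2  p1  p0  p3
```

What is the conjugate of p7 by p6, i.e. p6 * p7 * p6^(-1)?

The identity is p3. In row p6, the entry p3 sits in column p6, so p6^(-1) = p6.
p6 * p7 = p0
p0 * p6 = p7

p7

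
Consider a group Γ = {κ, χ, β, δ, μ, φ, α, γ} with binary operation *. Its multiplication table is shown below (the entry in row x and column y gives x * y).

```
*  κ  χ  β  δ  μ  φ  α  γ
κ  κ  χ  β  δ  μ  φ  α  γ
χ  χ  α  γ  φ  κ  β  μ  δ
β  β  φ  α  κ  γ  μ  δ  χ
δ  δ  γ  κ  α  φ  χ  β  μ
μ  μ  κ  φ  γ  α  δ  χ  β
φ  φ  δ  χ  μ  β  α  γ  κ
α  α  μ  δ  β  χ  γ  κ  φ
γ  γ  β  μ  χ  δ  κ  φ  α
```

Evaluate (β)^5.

β

β^1 = β
β^2 = β * β = α
β^3 = α * β = δ
β^4 = δ * β = κ
β^5 = κ * β = β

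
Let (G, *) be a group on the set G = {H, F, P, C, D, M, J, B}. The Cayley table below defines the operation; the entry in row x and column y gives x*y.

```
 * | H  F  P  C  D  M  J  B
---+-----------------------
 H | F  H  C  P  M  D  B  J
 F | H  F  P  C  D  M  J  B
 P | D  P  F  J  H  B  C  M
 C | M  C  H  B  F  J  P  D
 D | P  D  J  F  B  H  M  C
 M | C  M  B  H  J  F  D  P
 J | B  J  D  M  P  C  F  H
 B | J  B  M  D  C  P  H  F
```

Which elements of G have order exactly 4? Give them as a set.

Identity is F. Compute the order of each non-identity element by repeated multiplication:
  H: H → F  (order 2)
  P: P → F  (order 2)
  C: C → B → D → F  (order 4)
  D: D → B → C → F  (order 4)
  M: M → F  (order 2)
  J: J → F  (order 2)
  B: B → F  (order 2)
Elements of order 4: {C, D}.

{C, D}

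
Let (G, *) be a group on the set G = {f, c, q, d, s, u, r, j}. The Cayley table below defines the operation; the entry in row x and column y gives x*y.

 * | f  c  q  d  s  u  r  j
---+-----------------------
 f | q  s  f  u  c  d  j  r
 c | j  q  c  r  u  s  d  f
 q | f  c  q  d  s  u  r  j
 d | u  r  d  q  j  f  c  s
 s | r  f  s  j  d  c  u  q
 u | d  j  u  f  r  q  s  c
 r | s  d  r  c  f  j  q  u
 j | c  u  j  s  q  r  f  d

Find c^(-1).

First locate the identity: row q matches the header, so q is the identity.
Scan row c for q: c*c = q. Hence c^(-1) = c.

c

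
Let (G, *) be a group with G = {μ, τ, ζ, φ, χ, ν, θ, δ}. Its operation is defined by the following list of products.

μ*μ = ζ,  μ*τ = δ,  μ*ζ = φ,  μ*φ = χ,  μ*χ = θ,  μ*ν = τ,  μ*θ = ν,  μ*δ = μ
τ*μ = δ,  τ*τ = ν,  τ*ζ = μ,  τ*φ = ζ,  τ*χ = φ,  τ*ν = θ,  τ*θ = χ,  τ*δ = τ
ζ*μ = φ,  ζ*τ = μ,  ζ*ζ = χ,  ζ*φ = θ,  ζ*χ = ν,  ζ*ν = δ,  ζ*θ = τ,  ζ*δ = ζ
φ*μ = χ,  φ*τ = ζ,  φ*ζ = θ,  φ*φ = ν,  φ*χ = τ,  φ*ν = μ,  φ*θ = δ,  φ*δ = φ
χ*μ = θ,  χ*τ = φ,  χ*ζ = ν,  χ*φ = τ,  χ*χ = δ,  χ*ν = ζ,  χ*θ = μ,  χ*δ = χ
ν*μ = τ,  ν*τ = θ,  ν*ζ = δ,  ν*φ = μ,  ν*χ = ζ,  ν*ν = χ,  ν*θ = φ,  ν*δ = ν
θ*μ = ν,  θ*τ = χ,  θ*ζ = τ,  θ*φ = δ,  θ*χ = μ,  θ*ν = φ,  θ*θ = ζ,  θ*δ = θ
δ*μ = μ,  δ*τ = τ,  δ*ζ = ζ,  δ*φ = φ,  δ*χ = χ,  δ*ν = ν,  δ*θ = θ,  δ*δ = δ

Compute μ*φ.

χ

Read row μ, column φ: μ*φ = χ.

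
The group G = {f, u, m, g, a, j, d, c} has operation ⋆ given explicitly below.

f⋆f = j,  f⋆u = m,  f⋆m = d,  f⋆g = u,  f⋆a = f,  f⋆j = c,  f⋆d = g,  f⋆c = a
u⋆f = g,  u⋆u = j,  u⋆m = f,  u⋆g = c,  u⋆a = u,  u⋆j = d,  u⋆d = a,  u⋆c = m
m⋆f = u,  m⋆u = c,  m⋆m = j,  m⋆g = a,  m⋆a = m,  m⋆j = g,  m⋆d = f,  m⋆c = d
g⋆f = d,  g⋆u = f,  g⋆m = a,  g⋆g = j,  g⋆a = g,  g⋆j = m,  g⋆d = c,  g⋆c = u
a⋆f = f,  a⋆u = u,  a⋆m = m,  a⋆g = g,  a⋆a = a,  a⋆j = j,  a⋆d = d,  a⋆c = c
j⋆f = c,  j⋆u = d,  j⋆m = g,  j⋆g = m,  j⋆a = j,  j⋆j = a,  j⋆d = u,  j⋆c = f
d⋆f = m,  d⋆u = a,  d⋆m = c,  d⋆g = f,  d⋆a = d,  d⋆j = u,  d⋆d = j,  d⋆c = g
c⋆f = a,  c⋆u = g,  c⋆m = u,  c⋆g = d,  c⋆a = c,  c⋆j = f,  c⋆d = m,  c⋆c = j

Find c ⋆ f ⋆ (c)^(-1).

f

The identity is a. In row c, the entry a sits in column f, so c^(-1) = f.
c ⋆ f = a
a ⋆ f = f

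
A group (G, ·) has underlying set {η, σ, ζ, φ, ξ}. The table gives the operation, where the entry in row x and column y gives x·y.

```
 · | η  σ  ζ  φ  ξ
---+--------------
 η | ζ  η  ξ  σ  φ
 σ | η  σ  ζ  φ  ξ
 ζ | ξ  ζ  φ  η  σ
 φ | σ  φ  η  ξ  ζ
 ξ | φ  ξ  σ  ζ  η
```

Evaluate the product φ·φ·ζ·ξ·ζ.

σ

φ·φ = ξ
ξ·ζ = σ
σ·ξ = ξ
ξ·ζ = σ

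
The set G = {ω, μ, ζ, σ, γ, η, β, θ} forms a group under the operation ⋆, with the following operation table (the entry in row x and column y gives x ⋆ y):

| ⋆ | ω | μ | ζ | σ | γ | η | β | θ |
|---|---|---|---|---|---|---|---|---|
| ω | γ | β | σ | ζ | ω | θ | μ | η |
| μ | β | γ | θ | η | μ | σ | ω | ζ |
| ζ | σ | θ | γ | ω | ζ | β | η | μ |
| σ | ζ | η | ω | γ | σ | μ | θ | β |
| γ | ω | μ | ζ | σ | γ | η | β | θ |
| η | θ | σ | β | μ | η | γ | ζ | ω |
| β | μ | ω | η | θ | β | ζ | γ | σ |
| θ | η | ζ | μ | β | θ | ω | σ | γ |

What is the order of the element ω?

The identity element is γ (its row matches the header).
ω^1 = ω
ω^2 = ω ⋆ ω = γ
The first power of ω equal to the identity is ω^2, so ord(ω) = 2.

2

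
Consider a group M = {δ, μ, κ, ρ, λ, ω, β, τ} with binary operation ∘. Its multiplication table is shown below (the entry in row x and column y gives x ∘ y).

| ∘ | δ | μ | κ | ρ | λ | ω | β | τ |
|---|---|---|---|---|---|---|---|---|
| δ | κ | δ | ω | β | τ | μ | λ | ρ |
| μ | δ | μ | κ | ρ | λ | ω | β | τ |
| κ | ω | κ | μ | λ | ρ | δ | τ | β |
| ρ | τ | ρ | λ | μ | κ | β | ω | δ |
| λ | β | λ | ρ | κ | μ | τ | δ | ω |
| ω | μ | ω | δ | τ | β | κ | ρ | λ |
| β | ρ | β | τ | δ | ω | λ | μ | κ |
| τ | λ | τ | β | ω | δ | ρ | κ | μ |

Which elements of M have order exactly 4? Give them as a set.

{δ, ω}

Identity is μ. Compute the order of each non-identity element by repeated multiplication:
  δ: δ → κ → ω → μ  (order 4)
  κ: κ → μ  (order 2)
  ρ: ρ → μ  (order 2)
  λ: λ → μ  (order 2)
  ω: ω → κ → δ → μ  (order 4)
  β: β → μ  (order 2)
  τ: τ → μ  (order 2)
Elements of order 4: {δ, ω}.
(Structurally, M here is isomorphic to the dihedral group D_4.)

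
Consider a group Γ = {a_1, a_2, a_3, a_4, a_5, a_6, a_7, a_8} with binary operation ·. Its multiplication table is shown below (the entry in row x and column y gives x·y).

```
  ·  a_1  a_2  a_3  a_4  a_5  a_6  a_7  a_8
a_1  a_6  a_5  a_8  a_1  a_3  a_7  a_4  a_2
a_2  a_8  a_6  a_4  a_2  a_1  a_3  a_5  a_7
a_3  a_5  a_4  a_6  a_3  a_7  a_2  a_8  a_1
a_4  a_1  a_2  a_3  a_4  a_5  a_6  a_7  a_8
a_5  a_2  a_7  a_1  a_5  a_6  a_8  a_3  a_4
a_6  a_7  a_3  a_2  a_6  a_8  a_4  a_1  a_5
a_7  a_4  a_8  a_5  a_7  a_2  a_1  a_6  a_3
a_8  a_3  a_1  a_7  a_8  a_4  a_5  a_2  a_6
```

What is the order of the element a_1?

4

The identity element is a_4 (its row matches the header).
a_1^1 = a_1
a_1^2 = a_1·a_1 = a_6
a_1^3 = a_6·a_1 = a_7
a_1^4 = a_7·a_1 = a_4
The first power of a_1 equal to the identity is a_1^4, so ord(a_1) = 4.
(Structurally, Γ here is isomorphic to the quaternion group Q_8.)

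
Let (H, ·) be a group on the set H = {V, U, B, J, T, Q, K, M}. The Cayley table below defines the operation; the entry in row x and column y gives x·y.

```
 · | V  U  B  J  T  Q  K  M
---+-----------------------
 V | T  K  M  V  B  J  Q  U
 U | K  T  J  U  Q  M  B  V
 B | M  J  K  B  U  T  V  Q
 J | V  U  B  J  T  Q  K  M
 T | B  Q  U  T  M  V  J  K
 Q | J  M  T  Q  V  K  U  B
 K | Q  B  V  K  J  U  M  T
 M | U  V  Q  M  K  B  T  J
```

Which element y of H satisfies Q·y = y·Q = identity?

First locate the identity: row J matches the header, so J is the identity.
Scan row Q for J: Q·V = J. Hence Q^(-1) = V.

V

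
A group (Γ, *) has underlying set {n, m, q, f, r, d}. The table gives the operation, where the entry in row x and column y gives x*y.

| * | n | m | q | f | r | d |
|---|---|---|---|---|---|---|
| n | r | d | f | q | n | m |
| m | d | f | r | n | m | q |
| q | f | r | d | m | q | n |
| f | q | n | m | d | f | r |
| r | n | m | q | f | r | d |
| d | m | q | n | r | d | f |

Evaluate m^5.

m^1 = m
m^2 = m*m = f
m^3 = f*m = n
m^4 = n*m = d
m^5 = d*m = q

q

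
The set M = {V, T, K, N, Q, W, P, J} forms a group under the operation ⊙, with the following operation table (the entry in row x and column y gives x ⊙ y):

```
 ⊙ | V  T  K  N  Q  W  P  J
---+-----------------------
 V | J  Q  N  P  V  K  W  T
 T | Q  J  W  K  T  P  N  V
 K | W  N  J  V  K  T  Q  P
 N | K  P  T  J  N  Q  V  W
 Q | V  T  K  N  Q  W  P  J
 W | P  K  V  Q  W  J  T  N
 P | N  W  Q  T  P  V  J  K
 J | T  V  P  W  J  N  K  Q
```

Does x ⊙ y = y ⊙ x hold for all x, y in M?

No

K ⊙ V = W but V ⊙ K = N.
Since K and V do not commute, M is not abelian.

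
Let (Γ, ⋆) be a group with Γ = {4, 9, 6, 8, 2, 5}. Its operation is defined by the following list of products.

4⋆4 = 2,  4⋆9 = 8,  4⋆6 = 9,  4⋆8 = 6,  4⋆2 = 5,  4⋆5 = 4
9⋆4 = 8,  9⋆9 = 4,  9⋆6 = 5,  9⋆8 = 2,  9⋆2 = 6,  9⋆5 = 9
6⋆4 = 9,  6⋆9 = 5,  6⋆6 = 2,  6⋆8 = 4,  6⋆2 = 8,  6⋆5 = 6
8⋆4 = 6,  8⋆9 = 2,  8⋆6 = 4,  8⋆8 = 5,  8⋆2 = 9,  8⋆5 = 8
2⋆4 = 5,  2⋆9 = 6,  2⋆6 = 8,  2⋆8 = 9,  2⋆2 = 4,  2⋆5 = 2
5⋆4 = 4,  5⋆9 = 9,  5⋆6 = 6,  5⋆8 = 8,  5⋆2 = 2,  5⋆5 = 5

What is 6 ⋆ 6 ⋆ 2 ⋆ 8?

6

6 ⋆ 6 = 2
2 ⋆ 2 = 4
4 ⋆ 8 = 6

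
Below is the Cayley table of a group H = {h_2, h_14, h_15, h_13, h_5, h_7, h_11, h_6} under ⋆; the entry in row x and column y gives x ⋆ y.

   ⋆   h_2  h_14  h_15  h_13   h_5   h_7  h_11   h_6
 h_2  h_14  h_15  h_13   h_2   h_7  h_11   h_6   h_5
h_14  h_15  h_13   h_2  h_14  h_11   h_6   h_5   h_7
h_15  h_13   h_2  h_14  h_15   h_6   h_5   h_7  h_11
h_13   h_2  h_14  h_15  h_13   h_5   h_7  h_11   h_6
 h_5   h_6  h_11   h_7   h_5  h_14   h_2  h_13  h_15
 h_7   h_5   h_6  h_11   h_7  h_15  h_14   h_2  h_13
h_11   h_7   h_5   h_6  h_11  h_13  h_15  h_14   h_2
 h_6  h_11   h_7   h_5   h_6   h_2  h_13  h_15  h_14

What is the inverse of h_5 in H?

h_11

First locate the identity: row h_13 matches the header, so h_13 is the identity.
Scan row h_5 for h_13: h_5 ⋆ h_11 = h_13. Hence h_5^(-1) = h_11.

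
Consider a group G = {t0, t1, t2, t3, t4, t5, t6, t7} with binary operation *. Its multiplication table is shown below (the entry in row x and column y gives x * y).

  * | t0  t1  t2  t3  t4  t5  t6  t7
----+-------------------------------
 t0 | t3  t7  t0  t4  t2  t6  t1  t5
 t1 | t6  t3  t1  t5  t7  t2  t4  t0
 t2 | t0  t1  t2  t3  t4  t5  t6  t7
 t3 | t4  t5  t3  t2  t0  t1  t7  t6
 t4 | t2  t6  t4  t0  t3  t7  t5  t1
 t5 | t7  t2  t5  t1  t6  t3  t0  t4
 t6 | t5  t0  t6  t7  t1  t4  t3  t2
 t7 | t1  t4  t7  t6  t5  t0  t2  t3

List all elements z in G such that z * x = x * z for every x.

An element z is central iff its row equals its column in the table.
For t1: t1 * t0 = t6 ≠ t7 = t0 * t1, so t1 ∉ Z.
Checking each element this way leaves Z(G) = {t2, t3}.

{t2, t3}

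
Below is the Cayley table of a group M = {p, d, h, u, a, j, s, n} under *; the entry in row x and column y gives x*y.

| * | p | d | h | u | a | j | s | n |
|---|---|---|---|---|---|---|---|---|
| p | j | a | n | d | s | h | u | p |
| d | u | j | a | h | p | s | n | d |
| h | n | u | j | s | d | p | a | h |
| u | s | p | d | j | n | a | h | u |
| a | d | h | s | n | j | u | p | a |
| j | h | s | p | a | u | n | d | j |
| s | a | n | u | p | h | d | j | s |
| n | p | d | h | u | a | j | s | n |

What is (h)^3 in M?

p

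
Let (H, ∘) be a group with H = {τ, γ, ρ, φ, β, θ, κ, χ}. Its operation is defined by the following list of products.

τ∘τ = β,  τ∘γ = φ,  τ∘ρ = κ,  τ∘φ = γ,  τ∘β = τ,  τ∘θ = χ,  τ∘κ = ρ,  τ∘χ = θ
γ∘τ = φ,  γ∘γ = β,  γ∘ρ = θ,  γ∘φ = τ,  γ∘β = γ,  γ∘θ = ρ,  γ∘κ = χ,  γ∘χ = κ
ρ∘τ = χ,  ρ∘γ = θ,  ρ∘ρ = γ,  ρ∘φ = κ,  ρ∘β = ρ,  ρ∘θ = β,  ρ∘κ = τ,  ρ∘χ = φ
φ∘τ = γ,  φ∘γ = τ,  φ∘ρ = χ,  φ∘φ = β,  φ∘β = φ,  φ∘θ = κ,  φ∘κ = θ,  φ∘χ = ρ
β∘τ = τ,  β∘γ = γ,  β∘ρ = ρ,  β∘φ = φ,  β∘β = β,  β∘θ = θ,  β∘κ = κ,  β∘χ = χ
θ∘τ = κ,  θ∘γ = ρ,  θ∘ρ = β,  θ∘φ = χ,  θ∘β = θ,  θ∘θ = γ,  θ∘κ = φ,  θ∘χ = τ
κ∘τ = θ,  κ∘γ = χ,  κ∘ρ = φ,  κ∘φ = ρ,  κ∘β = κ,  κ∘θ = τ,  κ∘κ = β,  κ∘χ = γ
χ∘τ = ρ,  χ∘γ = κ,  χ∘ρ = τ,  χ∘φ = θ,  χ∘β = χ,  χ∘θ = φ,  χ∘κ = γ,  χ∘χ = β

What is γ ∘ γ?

Read row γ, column γ: γ ∘ γ = β.

β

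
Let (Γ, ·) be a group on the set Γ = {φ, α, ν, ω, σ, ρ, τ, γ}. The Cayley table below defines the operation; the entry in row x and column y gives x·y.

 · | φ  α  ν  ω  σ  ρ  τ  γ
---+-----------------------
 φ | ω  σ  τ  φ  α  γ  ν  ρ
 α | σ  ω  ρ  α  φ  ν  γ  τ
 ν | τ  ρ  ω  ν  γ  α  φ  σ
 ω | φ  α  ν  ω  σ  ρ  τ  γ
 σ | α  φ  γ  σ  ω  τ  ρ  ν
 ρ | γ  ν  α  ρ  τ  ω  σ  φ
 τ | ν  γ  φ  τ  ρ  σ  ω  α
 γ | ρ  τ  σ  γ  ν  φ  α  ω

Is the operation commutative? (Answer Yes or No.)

Check whether the table is symmetric across its main diagonal.
Every entry (row x, col y) equals the entry (row y, col x), so Γ is abelian.

Yes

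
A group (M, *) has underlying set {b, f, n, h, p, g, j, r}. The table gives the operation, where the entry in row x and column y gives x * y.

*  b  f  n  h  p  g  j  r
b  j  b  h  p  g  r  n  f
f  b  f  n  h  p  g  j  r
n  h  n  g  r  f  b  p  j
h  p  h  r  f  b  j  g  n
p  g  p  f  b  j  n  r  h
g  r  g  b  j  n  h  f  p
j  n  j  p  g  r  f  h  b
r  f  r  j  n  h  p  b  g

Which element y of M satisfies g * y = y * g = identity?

j

First locate the identity: row f matches the header, so f is the identity.
Scan row g for f: g * j = f. Hence g^(-1) = j.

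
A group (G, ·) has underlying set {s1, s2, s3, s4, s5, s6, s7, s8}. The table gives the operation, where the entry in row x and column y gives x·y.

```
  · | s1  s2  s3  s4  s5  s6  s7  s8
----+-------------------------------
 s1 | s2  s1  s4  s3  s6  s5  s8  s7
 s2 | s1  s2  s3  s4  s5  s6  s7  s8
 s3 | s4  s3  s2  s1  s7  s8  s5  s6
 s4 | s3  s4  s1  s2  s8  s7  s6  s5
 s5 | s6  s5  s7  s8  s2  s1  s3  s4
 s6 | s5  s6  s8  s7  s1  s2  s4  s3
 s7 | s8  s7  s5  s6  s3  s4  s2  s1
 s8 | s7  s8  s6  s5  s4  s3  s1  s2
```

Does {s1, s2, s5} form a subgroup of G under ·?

No

s1·s5 = s6, which is not in {s1, s2, s5}.
The subset is not closed under ·, so it is not a subgroup.
(Structurally, G here is isomorphic to the elementary abelian group (Z_2)^3.)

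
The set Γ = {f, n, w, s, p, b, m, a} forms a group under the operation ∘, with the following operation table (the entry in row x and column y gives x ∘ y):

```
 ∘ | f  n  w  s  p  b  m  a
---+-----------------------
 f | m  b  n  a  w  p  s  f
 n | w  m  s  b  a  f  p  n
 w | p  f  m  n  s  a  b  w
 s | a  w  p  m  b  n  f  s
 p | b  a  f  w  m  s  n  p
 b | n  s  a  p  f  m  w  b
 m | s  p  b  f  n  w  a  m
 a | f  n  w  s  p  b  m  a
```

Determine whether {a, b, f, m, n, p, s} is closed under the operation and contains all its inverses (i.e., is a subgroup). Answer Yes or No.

m ∘ b = w, which is not in {a, b, f, m, n, p, s}.
The subset is not closed under ∘, so it is not a subgroup.

No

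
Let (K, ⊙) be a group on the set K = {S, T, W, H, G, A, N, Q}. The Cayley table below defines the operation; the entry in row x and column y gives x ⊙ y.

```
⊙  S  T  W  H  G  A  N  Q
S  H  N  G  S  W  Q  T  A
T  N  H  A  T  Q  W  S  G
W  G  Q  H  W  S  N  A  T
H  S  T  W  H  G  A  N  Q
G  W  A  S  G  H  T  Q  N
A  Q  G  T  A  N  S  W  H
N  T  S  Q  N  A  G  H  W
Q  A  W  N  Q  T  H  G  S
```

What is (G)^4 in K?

H

G^1 = G
G^2 = G ⊙ G = H
G^3 = H ⊙ G = G
G^4 = G ⊙ G = H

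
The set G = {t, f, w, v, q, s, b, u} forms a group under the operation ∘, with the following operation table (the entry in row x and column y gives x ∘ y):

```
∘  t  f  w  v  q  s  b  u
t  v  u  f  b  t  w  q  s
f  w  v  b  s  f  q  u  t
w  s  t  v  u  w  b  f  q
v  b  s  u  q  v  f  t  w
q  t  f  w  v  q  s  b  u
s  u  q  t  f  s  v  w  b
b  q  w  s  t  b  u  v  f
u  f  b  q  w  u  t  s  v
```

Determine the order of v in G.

2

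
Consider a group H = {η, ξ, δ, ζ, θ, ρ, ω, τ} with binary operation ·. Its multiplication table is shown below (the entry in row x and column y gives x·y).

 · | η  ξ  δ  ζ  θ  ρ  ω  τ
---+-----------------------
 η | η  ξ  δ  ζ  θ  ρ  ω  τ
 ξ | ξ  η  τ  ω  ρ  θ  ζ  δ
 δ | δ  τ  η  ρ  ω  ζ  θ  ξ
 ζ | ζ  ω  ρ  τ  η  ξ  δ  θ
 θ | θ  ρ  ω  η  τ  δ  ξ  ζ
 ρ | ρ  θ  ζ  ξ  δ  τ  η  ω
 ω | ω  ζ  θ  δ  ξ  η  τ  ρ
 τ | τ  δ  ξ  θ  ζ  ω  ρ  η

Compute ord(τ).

The identity element is η (its row matches the header).
τ^1 = τ
τ^2 = τ·τ = η
The first power of τ equal to the identity is τ^2, so ord(τ) = 2.
(Structurally, H here is isomorphic to Z_2 x Z_4.)

2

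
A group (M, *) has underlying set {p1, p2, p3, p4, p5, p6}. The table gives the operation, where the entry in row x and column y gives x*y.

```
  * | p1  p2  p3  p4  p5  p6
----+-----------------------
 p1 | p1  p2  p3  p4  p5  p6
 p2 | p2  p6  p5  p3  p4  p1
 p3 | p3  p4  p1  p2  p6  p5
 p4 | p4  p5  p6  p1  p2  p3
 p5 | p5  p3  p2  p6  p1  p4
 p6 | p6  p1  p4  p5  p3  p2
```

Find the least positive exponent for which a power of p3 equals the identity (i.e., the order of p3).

The identity element is p1 (its row matches the header).
p3^1 = p3
p3^2 = p3*p3 = p1
The first power of p3 equal to the identity is p3^2, so ord(p3) = 2.

2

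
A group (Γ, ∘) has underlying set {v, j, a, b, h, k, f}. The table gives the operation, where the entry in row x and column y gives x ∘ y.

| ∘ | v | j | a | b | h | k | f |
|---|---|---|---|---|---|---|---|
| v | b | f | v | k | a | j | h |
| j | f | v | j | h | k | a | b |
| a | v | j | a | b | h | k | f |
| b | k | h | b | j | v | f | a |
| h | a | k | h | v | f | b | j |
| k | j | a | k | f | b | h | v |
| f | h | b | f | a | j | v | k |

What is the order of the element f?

The identity element is a (its row matches the header).
f^1 = f
f^2 = f ∘ f = k
f^3 = k ∘ f = v
f^4 = v ∘ f = h
f^5 = h ∘ f = j
f^6 = j ∘ f = b
f^7 = b ∘ f = a
The first power of f equal to the identity is f^7, so ord(f) = 7.

7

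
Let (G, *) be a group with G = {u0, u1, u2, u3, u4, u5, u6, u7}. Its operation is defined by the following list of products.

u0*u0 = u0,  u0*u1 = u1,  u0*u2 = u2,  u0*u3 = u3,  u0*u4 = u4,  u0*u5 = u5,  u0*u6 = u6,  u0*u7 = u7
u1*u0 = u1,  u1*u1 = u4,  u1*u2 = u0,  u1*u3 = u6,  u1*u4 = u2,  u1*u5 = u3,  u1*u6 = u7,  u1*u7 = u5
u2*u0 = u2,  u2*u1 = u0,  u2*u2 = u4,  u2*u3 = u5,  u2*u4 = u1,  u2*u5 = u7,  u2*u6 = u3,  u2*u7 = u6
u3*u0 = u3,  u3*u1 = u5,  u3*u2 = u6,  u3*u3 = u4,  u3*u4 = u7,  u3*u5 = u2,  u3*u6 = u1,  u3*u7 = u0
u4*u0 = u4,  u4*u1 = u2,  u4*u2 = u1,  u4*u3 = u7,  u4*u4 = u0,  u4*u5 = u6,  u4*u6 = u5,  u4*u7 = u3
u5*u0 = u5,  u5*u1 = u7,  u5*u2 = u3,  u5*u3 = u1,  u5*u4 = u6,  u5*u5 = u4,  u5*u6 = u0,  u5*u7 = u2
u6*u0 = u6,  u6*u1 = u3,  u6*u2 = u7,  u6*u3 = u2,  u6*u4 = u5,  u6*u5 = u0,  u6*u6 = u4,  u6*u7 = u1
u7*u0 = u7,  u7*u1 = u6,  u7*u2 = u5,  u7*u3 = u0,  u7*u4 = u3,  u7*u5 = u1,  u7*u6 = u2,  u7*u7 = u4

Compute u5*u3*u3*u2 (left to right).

u5*u3 = u1
u1*u3 = u6
u6*u2 = u7
(Structurally, G here is isomorphic to the quaternion group Q_8.)

u7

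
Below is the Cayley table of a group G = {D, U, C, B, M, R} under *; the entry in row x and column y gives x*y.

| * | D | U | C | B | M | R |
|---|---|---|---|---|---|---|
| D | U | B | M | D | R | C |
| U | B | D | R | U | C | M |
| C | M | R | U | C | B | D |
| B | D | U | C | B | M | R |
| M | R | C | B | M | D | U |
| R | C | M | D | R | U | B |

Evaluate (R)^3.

R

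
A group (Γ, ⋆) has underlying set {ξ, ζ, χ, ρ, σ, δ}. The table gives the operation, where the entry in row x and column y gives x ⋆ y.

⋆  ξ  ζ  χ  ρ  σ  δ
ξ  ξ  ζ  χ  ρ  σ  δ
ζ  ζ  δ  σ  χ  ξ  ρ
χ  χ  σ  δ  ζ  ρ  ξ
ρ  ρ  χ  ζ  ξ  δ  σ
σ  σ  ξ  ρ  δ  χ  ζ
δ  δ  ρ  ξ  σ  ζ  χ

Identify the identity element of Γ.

ξ

The identity e satisfies e ⋆ x = x for all x, so its row in the table reproduces the column headers.
Row ξ reads: ξ, ζ, χ, ρ, σ, δ — exactly the header order. So ξ is the identity.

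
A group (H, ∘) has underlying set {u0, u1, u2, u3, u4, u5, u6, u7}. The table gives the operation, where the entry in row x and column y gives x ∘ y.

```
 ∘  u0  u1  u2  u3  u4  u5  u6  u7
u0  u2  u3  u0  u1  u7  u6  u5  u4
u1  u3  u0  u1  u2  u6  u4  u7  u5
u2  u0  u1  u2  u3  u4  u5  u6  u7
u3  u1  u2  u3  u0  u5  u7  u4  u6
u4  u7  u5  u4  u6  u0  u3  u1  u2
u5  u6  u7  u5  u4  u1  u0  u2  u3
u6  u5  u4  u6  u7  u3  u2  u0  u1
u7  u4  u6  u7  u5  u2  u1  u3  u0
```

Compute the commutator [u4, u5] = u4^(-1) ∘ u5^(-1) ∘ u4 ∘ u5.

u0

Identity is u2; from the table u4^(-1) = u7 and u5^(-1) = u6.
u7 ∘ u6 = u3
u3 ∘ u4 = u5
u5 ∘ u5 = u0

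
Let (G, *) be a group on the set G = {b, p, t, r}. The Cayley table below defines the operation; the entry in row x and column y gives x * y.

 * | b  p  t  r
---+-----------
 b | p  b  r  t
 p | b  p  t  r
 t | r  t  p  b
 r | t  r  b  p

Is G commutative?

Check whether the table is symmetric across its main diagonal.
Every entry (row x, col y) equals the entry (row y, col x), so G is abelian.
(In fact G ≅ the Klein four-group V_4.)

Yes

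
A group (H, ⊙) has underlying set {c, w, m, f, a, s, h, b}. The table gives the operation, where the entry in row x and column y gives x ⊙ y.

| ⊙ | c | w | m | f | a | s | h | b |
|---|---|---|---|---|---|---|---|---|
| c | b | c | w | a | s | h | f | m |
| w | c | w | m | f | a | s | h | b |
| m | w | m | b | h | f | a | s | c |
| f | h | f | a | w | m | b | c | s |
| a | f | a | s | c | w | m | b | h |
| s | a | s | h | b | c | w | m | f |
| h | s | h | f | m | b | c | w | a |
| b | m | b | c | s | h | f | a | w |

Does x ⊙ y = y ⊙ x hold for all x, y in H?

No

c ⊙ f = a but f ⊙ c = h.
Since c and f do not commute, H is not abelian.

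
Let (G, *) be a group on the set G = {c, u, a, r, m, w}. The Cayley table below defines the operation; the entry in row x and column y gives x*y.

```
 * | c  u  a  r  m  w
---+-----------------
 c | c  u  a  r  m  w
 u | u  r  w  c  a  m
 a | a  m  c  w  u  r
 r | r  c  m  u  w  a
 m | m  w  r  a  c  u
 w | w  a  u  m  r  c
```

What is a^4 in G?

a^1 = a
a^2 = a*a = c
a^3 = c*a = a
a^4 = a*a = c

c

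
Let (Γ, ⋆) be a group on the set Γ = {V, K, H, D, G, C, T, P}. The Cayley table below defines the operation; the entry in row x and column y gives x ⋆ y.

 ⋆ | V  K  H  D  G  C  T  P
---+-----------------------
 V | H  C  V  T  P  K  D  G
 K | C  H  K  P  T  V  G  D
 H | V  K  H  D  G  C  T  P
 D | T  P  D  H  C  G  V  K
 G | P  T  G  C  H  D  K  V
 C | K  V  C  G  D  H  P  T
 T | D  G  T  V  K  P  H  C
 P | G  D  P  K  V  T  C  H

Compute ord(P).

2

The identity element is H (its row matches the header).
P^1 = P
P^2 = P ⋆ P = H
The first power of P equal to the identity is P^2, so ord(P) = 2.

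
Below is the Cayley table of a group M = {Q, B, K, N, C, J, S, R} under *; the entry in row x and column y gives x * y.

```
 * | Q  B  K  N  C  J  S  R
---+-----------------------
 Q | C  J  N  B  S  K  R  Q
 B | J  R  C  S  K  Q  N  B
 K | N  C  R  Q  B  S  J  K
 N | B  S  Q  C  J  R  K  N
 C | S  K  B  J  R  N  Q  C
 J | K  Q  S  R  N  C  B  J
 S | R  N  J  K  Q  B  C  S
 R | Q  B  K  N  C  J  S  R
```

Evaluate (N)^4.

R

N^1 = N
N^2 = N * N = C
N^3 = C * N = J
N^4 = J * N = R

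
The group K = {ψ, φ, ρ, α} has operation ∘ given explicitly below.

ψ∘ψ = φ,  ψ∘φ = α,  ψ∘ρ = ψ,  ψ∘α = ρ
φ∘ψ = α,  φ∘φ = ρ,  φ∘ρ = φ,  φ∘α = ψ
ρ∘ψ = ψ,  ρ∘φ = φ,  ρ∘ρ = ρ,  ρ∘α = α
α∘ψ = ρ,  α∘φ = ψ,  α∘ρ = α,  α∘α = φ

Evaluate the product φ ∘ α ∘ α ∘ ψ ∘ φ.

α

φ ∘ α = ψ
ψ ∘ α = ρ
ρ ∘ ψ = ψ
ψ ∘ φ = α
(Structurally, K here is isomorphic to the cyclic group Z_4.)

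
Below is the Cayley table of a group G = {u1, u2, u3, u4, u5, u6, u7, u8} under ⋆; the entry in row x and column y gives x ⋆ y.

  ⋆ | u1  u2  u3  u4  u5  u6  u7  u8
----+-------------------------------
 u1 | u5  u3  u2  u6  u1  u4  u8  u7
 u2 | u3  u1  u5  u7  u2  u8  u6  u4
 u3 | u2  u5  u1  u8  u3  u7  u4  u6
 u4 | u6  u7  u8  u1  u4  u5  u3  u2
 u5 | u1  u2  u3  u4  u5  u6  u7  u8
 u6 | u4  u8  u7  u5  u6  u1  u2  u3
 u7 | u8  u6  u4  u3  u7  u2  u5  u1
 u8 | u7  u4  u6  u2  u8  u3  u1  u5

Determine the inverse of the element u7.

u7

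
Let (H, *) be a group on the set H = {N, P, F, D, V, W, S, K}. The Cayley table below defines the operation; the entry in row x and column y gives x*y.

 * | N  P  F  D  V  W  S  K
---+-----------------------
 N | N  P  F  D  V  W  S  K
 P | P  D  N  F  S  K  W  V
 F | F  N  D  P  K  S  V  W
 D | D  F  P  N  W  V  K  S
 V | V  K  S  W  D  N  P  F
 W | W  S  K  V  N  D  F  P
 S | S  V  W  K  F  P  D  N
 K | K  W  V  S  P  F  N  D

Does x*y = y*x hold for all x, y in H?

No

P*V = S but V*P = K.
Since P and V do not commute, H is not abelian.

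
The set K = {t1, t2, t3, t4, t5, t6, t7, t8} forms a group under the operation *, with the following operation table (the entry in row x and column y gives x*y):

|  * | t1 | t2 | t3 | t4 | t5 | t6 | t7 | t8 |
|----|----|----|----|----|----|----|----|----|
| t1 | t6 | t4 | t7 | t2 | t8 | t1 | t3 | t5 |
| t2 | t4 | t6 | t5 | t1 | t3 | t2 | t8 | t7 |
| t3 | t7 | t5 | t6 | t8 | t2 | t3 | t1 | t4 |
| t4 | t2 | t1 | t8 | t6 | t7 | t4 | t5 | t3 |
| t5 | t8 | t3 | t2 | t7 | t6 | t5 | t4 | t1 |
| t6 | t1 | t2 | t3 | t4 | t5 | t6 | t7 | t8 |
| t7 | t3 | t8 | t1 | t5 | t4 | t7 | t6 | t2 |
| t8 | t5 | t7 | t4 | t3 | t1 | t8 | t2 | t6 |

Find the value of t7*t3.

Read row t7, column t3: t7*t3 = t1.

t1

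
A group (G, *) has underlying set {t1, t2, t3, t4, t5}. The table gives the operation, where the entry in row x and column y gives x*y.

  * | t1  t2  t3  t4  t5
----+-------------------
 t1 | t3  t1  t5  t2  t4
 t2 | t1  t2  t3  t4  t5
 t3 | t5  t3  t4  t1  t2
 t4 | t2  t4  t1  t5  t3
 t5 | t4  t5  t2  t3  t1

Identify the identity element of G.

The identity e satisfies e*x = x for all x, so its row in the table reproduces the column headers.
Row t2 reads: t1, t2, t3, t4, t5 — exactly the header order. So t2 is the identity.

t2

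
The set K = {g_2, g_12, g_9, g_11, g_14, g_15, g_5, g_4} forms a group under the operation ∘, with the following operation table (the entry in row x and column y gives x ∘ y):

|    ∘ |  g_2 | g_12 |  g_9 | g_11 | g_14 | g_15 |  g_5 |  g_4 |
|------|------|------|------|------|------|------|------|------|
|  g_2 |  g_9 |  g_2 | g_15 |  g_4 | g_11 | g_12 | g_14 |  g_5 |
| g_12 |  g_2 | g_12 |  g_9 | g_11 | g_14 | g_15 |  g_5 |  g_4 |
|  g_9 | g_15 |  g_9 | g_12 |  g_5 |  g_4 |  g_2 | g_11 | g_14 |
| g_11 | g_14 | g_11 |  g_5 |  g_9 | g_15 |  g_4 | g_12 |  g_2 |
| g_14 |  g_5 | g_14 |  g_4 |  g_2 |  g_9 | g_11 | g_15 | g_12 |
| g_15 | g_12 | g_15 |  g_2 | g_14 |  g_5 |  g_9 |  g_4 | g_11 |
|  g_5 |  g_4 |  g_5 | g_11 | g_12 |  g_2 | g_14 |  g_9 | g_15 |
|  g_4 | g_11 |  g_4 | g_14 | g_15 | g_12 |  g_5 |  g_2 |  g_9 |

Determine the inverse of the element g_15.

First locate the identity: row g_12 matches the header, so g_12 is the identity.
Scan row g_15 for g_12: g_15 ∘ g_2 = g_12. Hence g_15^(-1) = g_2.

g_2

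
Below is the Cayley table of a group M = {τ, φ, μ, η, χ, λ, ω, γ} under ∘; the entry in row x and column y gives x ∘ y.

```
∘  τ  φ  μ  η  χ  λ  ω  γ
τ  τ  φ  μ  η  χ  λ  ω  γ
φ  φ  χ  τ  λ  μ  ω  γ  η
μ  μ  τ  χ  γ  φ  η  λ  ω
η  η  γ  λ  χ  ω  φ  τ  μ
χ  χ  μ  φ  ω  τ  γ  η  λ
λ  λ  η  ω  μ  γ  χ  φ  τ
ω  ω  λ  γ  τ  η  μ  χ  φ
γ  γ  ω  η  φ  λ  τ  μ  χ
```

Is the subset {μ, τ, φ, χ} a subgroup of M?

{μ, τ, φ, χ} contains the identity τ.
Checking products: every product of two elements of {μ, τ, φ, χ} (read from the table) lies in {μ, τ, φ, χ}, so the set is closed.
In a finite group, a nonempty closed subset is a subgroup. So {μ, τ, φ, χ} ≤ M.

Yes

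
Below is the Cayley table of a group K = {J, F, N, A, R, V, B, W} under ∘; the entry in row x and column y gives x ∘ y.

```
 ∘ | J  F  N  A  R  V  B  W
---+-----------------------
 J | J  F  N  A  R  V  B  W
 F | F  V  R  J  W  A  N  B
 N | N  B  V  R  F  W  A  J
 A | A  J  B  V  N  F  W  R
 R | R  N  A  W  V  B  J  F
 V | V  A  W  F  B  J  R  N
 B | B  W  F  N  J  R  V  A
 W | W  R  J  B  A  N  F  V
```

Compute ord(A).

The identity element is J (its row matches the header).
A^1 = A
A^2 = A ∘ A = V
A^3 = V ∘ A = F
A^4 = F ∘ A = J
The first power of A equal to the identity is A^4, so ord(A) = 4.

4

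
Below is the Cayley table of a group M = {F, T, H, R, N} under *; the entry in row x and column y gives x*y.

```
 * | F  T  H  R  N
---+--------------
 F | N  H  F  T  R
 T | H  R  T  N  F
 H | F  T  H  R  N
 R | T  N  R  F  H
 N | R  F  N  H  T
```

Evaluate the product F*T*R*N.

F*T = H
H*R = R
R*N = H

H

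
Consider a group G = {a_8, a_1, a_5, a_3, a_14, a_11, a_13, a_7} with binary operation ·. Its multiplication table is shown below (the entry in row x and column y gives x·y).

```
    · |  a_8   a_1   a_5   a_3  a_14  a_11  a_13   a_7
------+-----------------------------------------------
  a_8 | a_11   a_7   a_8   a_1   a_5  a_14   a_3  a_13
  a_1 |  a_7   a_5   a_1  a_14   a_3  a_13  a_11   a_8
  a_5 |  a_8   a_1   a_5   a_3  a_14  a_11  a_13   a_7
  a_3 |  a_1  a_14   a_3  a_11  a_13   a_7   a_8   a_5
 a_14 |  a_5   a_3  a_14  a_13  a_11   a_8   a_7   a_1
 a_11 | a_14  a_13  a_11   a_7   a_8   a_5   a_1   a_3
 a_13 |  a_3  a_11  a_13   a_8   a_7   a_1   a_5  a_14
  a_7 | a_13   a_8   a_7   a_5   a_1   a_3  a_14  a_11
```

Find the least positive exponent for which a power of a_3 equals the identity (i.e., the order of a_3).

4

The identity element is a_5 (its row matches the header).
a_3^1 = a_3
a_3^2 = a_3·a_3 = a_11
a_3^3 = a_11·a_3 = a_7
a_3^4 = a_7·a_3 = a_5
The first power of a_3 equal to the identity is a_3^4, so ord(a_3) = 4.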